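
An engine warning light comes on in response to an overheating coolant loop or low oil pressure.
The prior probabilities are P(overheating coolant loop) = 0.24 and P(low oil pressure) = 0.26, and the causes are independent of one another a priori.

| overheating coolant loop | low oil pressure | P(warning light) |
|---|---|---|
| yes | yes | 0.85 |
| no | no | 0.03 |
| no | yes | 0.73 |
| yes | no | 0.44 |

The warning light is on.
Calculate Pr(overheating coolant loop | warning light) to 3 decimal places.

P(warning light) = 0.03*0.76*0.74 + 0.73*0.76*0.26 + 0.44*0.24*0.74 + 0.85*0.24*0.26 = 0.016872 + 0.144248 + 0.078144 + 0.053040 = 0.292304
Of this, 0.131184 comes from 0.078144 + 0.053040 (the overheating coolant loop=true cases).
Hence the posterior is 0.131184/0.292304 ≈ 0.449.

Pr(overheating coolant loop | warning light) ≈ 0.449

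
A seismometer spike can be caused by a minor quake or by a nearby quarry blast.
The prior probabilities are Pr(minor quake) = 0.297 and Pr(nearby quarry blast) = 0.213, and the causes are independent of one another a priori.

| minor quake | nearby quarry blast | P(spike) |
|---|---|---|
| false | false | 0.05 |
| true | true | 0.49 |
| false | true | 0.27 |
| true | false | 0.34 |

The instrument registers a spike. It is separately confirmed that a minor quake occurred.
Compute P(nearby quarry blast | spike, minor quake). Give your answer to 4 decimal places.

P(nearby quarry blast | spike, minor quake) ≈ 0.2806

Numerator (weight on configurations with nearby quarry blast): 0.49·0.213 = 0.104370
Normalizer over all consistent configurations: 0.34·0.787 + 0.49·0.213 = 0.371950
P(nearby quarry blast | spike, minor quake) = 0.104370/0.371950 ≈ 0.2806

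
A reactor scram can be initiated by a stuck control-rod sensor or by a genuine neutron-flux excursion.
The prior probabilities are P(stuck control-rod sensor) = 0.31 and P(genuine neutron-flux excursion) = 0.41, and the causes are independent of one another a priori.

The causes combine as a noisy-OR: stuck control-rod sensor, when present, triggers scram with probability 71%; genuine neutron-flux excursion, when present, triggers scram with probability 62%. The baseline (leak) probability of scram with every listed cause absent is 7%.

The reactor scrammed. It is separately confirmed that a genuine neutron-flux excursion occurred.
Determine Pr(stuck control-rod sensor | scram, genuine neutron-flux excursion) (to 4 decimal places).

Pr(stuck control-rod sensor | scram, genuine neutron-flux excursion) ≈ 0.3841

Under noisy-OR, P(scram | causes) = 1 − (1−0.07)·∏(1−qᵢ) over the active causes.
P(scram | genuine neutron-flux excursion) = 0.6466×0.69 + 0.897514×0.31 = 0.446154 + 0.278229 = 0.724383
Restricting to configurations with stuck control-rod sensor present: 0.897514×0.31 = 0.278229.
Hence the posterior is 0.278229/0.724383 ≈ 0.3841.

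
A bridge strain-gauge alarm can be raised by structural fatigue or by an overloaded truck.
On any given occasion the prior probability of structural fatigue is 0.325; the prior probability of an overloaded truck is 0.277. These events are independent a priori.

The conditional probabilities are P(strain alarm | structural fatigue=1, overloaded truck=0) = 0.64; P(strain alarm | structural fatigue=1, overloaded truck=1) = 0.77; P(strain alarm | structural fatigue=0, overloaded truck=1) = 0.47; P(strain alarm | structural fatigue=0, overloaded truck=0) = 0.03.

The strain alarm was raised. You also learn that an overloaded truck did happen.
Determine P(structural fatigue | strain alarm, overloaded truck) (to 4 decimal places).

Sum P(strain alarm|·) weighted by the priors over both values of structural fatigue:
  P(strain alarm | overloaded truck) = 0.47·0.675 + 0.77·0.325
        = 0.317250 + 0.250250 = 0.567500
Keeping only the structural fatigue-present terms gives 0.250250, so
  P(structural fatigue | strain alarm, overloaded truck) = 0.250250 / 0.567500 ≈ 0.4410

P(structural fatigue | strain alarm, overloaded truck) ≈ 0.4410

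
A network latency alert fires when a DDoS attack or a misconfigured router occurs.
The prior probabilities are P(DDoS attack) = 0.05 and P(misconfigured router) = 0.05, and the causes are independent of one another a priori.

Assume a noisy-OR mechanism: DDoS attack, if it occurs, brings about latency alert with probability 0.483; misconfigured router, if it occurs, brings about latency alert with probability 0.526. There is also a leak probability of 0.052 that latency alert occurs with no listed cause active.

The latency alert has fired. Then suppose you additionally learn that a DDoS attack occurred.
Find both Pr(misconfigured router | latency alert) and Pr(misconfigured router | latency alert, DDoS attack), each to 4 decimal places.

Pr(misconfigured router | latency alert) ≈ 0.2829; Pr(misconfigured router | latency alert, DDoS attack) ≈ 0.0734

Under noisy-OR, P(latency alert | causes) = 1 − (1−0.052)·∏(1−qᵢ) over the active causes.
Sum P(latency alert|·) weighted by the priors over the 4 (DDoS attack, misconfigured router) configurations:
  P(latency alert) = 0.052·0.95·0.95 + 0.550648·0.95·0.05 + 0.509884·0.05·0.95 + 0.767685·0.05·0.05
        = 0.046930 + 0.026156 + 0.024219 + 0.001919 = 0.099224
Configurations with misconfigured router contribute 0.028075, so
  P(misconfigured router | latency alert) = 0.028075 / 0.099224 ≈ 0.2829

With the extra evidence:
P(latency alert | DDoS attack) = 0.509884*0.95 + 0.767685*0.05 = 0.484390 + 0.038384 = 0.522774
The misconfigured router-present share is 0.767685*0.05 = 0.038384.
P(misconfigured router | latency alert, DDoS attack) = 0.038384 / 0.522774 ≈ 0.0734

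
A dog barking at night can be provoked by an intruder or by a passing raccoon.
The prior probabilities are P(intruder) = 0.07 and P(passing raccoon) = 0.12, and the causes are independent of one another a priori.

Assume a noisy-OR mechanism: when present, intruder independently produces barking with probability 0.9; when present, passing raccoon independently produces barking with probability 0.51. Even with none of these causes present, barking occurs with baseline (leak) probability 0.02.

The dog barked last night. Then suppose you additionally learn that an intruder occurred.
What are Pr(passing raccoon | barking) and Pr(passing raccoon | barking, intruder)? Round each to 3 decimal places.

Under noisy-OR, P(barking | causes) = 1 − (1−0.02)·∏(1−qᵢ) over the active causes.
P(barking) = 0.02×0.93×0.88 + 0.5198×0.93×0.12 + 0.902×0.07×0.88 + 0.95198×0.07×0.12 = 0.016368 + 0.058010 + 0.055563 + 0.007997 = 0.137938
Of this, 0.066007 comes from 0.058010 + 0.007997 (the passing raccoon=true cases).
P(passing raccoon | barking) = 0.066007 / 0.137938 ≈ 0.479

With the extra evidence:
P(barking | intruder) = 0.902*0.88 + 0.95198*0.12 = 0.793760 + 0.114238 = 0.907998
The passing raccoon-present share is 0.95198*0.12 = 0.114238.
Hence the posterior is 0.114238/0.907998 ≈ 0.126.

Pr(passing raccoon | barking) ≈ 0.479; Pr(passing raccoon | barking, intruder) ≈ 0.126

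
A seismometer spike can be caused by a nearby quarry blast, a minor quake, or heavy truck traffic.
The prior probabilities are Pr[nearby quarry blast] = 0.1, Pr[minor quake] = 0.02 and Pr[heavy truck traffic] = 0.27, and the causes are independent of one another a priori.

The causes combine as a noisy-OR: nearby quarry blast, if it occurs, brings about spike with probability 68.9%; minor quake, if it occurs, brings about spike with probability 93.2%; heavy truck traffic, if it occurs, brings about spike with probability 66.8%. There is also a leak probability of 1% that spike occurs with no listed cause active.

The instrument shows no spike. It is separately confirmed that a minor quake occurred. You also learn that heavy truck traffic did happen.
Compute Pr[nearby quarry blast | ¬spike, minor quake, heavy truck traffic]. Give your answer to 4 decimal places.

Under noisy-OR, P(spike | causes) = 1 − (1−0.01)·∏(1−qᵢ) over the active causes.
Numerator (weight on configurations with nearby quarry blast): 0.006951×0.1 = 0.000695
Denominator P(¬spike | minor quake, heavy truck traffic): 0.02235×0.9 + 0.006951×0.1 = 0.020810
P(nearby quarry blast | ¬spike, minor quake, heavy truck traffic) = 0.000695/0.020810 ≈ 0.0334

Pr[nearby quarry blast | ¬spike, minor quake, heavy truck traffic] ≈ 0.0334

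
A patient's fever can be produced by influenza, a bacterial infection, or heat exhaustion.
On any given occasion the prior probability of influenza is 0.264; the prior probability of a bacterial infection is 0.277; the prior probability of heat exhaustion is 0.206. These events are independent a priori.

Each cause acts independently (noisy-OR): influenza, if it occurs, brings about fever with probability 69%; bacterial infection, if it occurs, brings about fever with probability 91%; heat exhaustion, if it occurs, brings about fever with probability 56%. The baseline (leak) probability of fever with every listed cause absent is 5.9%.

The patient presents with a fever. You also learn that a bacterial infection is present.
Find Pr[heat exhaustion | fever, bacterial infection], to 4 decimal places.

Pr[heat exhaustion | fever, bacterial infection] ≈ 0.2128

Under noisy-OR, P(fever | causes) = 1 − (1−0.059)·∏(1−qᵢ) over the active causes.
For the numerator, keep only heat exhaustion=true terms: 0.145966 + 0.053756 = 0.199722
The normalizing constant is 0.91531·0.736·0.794 + 0.962736·0.736·0.206 + 0.973746·0.264·0.794 + 0.988448·0.264·0.206 = 0.938728
P(heat exhaustion | fever, bacterial infection) = 0.199722/0.938728 ≈ 0.2128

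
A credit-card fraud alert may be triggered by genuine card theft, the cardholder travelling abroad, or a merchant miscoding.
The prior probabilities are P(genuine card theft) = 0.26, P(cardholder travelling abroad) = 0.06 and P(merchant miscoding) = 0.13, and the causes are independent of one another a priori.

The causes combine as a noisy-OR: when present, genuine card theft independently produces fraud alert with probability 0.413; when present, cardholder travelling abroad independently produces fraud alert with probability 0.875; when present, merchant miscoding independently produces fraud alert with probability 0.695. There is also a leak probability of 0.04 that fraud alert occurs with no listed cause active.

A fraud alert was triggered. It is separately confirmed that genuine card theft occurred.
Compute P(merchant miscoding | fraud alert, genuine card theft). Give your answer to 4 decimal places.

Under noisy-OR, P(fraud alert | causes) = 1 − (1−0.04)·∏(1−qᵢ) over the active causes.
Weight on merchant miscoding=true, given the evidence: 0.101197 + 0.007632 = 0.108829
Normalizer over all consistent configurations: 0.43648*0.94*0.87 + 0.828126*0.94*0.13 + 0.92956*0.06*0.87 + 0.978516*0.06*0.13 = 0.514305
Posterior = 0.108829 / 0.514305 ≈ 0.2116

P(merchant miscoding | fraud alert, genuine card theft) ≈ 0.2116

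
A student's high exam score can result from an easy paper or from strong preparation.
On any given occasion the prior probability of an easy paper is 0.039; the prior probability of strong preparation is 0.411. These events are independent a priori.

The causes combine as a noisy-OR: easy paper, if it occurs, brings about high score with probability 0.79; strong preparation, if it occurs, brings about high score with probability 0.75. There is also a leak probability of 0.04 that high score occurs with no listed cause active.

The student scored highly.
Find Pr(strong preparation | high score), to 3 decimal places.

Under noisy-OR, P(high score | causes) = 1 − (1−0.04)·∏(1−qᵢ) over the active causes.
Sum P(high score|·) weighted by the priors over the 4 (easy paper, strong preparation) configurations:
  P(high score) = 0.04*0.961*0.589 + 0.76*0.961*0.411 + 0.7984*0.039*0.589 + 0.9496*0.039*0.411
        = 0.022641 + 0.300178 + 0.018340 + 0.015221 = 0.356380
Keeping only the strong preparation-present terms gives 0.315399, so
  P(strong preparation | high score) = 0.315399 / 0.356380 ≈ 0.885

Pr(strong preparation | high score) ≈ 0.885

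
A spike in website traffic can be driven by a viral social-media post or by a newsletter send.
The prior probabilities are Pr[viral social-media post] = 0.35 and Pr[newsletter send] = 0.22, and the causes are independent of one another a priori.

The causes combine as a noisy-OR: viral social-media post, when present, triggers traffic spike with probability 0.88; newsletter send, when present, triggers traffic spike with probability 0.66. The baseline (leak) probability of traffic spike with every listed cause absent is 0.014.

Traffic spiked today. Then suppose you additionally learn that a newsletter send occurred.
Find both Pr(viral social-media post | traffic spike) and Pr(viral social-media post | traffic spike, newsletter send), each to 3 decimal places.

Pr(viral social-media post | traffic spike) ≈ 0.755; Pr(viral social-media post | traffic spike, newsletter send) ≈ 0.437

Under noisy-OR, P(traffic spike | causes) = 1 − (1−0.014)·∏(1−qᵢ) over the active causes.
Numerator (weight on configurations with viral social-media post): 0.240699 + 0.073902 = 0.314601
The normalizing constant is 0.014*0.65*0.78 + 0.66476*0.65*0.22 + 0.88168*0.35*0.78 + 0.959771*0.35*0.22 = 0.416760
Posterior = 0.314601 / 0.416760 ≈ 0.755

With the extra evidence:
P(traffic spike | newsletter send) = 0.66476·0.65 + 0.959771·0.35 = 0.432094 + 0.335920 = 0.768014
The viral social-media post-present share is 0.959771·0.35 = 0.335920.
So P(viral social-media post | traffic spike, newsletter send) = 0.335920/0.768014 ≈ 0.437.
Conditioning on newsletter send lowers the posterior on viral social-media post: the classic explaining-away effect in a common-effect structure.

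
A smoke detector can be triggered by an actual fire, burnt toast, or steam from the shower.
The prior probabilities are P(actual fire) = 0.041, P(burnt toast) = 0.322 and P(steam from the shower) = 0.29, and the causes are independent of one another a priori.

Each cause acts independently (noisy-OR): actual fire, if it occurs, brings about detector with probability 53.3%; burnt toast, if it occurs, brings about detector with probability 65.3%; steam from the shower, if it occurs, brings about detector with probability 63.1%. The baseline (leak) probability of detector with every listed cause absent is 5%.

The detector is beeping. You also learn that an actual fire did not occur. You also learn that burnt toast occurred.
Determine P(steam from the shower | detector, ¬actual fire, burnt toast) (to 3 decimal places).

P(steam from the shower | detector, ¬actual fire, burnt toast) ≈ 0.349

Under noisy-OR, P(detector | causes) = 1 − (1−0.05)·∏(1−qᵢ) over the active causes.
P(detector | ¬actual fire, burnt toast) = 0.67035×0.71 + 0.878359×0.29 = 0.475948 + 0.254724 = 0.730672
Of this, 0.254724 comes from 0.878359×0.29 (the steam from the shower=true cases).
Hence the posterior is 0.254724/0.730672 ≈ 0.349.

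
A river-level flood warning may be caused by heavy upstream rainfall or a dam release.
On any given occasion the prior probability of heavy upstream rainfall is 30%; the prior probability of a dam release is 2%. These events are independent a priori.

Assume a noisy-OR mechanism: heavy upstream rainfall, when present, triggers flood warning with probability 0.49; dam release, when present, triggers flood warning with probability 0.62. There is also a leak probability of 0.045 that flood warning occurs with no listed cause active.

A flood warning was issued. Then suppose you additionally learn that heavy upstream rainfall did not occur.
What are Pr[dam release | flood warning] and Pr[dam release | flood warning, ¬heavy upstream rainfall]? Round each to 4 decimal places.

Pr[dam release | flood warning] ≈ 0.0706; Pr[dam release | flood warning, ¬heavy upstream rainfall] ≈ 0.2242

Under noisy-OR, P(flood warning | causes) = 1 − (1−0.045)·∏(1−qᵢ) over the active causes.
By total probability over the 4 (heavy upstream rainfall, dam release) configurations:
  P(flood warning) = 0.045·0.7·0.98 + 0.6371·0.7·0.02 + 0.51295·0.3·0.98 + 0.814921·0.3·0.02
        = 0.030870 + 0.008919 + 0.150807 + 0.004890 = 0.195486
The terms with dam release present sum to 0.013809, so
  P(dam release | flood warning) = 0.013809 / 0.195486 ≈ 0.0706

Now also conditioning on heavy upstream rainfall≠true:
P(flood warning | ¬heavy upstream rainfall) = 0.045·0.98 + 0.6371·0.02 = 0.044100 + 0.012742 = 0.056842
Restricting to configurations with dam release present: 0.6371·0.02 = 0.012742.
So P(dam release | flood warning, ¬heavy upstream rainfall) = 0.012742/0.056842 ≈ 0.2242.
With heavy upstream rainfall excluded, dam release must carry more of the explanatory weight for the flood warning.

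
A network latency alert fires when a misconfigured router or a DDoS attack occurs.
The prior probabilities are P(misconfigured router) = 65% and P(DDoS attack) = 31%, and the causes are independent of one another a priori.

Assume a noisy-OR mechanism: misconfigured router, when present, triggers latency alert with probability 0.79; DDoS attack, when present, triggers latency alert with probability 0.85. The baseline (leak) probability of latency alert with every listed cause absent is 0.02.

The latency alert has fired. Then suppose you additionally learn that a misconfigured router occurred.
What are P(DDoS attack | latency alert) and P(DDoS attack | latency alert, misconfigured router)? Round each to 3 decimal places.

Under noisy-OR, P(latency alert | causes) = 1 − (1−0.02)·∏(1−qᵢ) over the active causes.
Weight on DDoS attack=true, given the evidence: 0.092550 + 0.195280 = 0.287830
Denominator P(latency alert): 0.02·0.35·0.69 + 0.853·0.35·0.31 + 0.7942·0.65·0.69 + 0.96913·0.65·0.31 = 0.648859
Posterior = 0.287830 / 0.648859 ≈ 0.444

With the extra evidence:
By total probability over both values of DDoS attack:
  P(latency alert | misconfigured router) = 0.7942×0.69 + 0.96913×0.31
        = 0.547998 + 0.300430 = 0.848428
Configurations with DDoS attack contribute 0.300430, so
  P(DDoS attack | latency alert, misconfigured router) = 0.300430 / 0.848428 ≈ 0.354

P(DDoS attack | latency alert) ≈ 0.444; P(DDoS attack | latency alert, misconfigured router) ≈ 0.354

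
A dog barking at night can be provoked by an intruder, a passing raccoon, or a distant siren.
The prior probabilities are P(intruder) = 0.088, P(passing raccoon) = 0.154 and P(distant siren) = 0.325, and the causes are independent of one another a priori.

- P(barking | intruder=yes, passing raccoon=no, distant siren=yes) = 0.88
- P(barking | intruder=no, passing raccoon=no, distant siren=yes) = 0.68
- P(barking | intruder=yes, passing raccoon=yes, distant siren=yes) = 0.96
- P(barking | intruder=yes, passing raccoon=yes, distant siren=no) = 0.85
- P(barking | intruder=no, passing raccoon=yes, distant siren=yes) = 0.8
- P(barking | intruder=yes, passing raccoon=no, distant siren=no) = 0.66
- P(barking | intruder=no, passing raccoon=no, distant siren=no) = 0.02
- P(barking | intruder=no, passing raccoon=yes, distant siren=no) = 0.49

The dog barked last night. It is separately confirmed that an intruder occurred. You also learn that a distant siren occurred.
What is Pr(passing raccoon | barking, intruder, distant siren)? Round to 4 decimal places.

Pr(passing raccoon | barking, intruder, distant siren) ≈ 0.1657

By total probability over both values of passing raccoon:
  P(barking | intruder, distant siren) = 0.88*0.846 + 0.96*0.154
        = 0.744480 + 0.147840 = 0.892320
Keeping only the passing raccoon-present terms gives 0.147840, so
  P(passing raccoon | barking, intruder, distant siren) = 0.147840 / 0.892320 ≈ 0.1657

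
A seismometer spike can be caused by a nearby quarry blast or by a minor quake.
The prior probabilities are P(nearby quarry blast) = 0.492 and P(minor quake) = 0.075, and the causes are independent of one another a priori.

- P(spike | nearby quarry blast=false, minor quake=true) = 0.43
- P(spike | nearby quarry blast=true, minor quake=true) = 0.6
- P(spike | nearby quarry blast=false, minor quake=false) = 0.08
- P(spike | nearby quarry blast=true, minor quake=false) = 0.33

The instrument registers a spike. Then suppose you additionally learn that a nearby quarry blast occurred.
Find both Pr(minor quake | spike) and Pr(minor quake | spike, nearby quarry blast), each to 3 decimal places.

Enumerate the 4 (nearby quarry blast, minor quake) configurations and weight by the priors:
  P(spike) = 0.08·0.508·0.925 + 0.43·0.508·0.075 + 0.33·0.492·0.925 + 0.6·0.492·0.075
        = 0.037592 + 0.016383 + 0.150183 + 0.022140 = 0.226298
The terms with minor quake present sum to 0.038523, so
  P(minor quake | spike) = 0.038523 / 0.226298 ≈ 0.170

With the extra evidence:
Numerator (weight on configurations with minor quake): 0.6*0.075 = 0.045000
Denominator P(spike | nearby quarry blast): 0.33*0.925 + 0.6*0.075 = 0.350250
Posterior = 0.045000 / 0.350250 ≈ 0.128
— nearby quarry blast explains away the evidence for minor quake.

Pr(minor quake | spike) ≈ 0.170; Pr(minor quake | spike, nearby quarry blast) ≈ 0.128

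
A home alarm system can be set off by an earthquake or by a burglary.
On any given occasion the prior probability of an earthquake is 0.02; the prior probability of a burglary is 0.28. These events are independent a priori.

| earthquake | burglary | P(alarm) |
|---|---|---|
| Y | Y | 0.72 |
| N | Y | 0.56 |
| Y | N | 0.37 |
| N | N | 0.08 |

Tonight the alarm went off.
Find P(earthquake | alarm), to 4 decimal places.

P(earthquake | alarm) ≈ 0.0426

P(alarm) = 0.08*0.98*0.72 + 0.56*0.98*0.28 + 0.37*0.02*0.72 + 0.72*0.02*0.28 = 0.056448 + 0.153664 + 0.005328 + 0.004032 = 0.219472
Restricting to configurations with earthquake present: 0.005328 + 0.004032 = 0.009360.
P(earthquake | alarm) = 0.009360 / 0.219472 ≈ 0.0426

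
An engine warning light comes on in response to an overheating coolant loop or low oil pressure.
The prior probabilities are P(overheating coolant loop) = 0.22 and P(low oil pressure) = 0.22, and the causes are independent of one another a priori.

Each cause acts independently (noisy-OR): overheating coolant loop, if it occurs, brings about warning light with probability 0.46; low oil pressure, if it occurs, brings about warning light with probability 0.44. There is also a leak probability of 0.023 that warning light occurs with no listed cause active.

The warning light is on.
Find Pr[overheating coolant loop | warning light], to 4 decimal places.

Pr[overheating coolant loop | warning light] ≈ 0.5567

Under noisy-OR, P(warning light | causes) = 1 − (1−0.023)·∏(1−qᵢ) over the active causes.
Numerator (weight on configurations with overheating coolant loop): 0.081067 + 0.034100 = 0.115167
The normalizing constant is 0.023×0.78×0.78 + 0.45288×0.78×0.22 + 0.47242×0.22×0.78 + 0.704555×0.22×0.22 = 0.206874
P(overheating coolant loop | warning light) = 0.115167/0.206874 ≈ 0.5567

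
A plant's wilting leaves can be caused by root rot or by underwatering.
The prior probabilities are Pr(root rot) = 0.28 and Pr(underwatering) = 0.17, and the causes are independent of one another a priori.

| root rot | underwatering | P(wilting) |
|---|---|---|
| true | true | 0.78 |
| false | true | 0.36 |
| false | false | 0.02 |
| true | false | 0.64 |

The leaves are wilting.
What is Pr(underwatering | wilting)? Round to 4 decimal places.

Pr(underwatering | wilting) ≈ 0.3357

Numerator (weight on configurations with underwatering): 0.044064 + 0.037128 = 0.081192
The normalizing constant is 0.02·0.72·0.83 + 0.36·0.72·0.17 + 0.64·0.28·0.83 + 0.78·0.28·0.17 = 0.241880
P(underwatering | wilting) = 0.081192/0.241880 ≈ 0.3357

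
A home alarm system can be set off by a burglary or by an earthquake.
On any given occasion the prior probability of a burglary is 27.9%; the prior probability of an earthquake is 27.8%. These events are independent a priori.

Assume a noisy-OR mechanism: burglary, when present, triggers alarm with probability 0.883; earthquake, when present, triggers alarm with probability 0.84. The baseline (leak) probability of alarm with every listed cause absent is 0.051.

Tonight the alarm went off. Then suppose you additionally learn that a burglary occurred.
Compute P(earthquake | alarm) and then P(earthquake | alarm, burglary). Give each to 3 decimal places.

Under noisy-OR, P(alarm | causes) = 1 − (1−0.051)·∏(1−qᵢ) over the active causes.
Enumerate the 4 (burglary, earthquake) configurations and weight by the priors:
  P(alarm) = 0.051*0.721*0.722 + 0.84816*0.721*0.278 + 0.888967*0.279*0.722 + 0.982235*0.279*0.278
        = 0.026549 + 0.170003 + 0.179072 + 0.076184 = 0.451808
Configurations with earthquake contribute 0.246187, so
  P(earthquake | alarm) = 0.246187 / 0.451808 ≈ 0.545

Now condition on the additional information:
By total probability over both values of earthquake:
  P(alarm | burglary) = 0.888967×0.722 + 0.982235×0.278
        = 0.641834 + 0.273061 = 0.914895
The terms with earthquake present sum to 0.273061, so
  P(earthquake | alarm, burglary) = 0.273061 / 0.914895 ≈ 0.298

P(earthquake | alarm) ≈ 0.545; P(earthquake | alarm, burglary) ≈ 0.298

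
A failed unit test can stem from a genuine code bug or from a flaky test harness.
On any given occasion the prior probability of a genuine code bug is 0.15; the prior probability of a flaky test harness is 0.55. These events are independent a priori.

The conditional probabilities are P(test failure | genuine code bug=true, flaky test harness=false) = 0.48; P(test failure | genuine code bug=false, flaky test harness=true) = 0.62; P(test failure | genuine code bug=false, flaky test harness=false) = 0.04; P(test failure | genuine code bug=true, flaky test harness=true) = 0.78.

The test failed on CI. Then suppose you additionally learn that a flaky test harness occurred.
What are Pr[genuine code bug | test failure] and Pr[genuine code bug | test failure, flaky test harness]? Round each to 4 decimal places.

Pr[genuine code bug | test failure] ≈ 0.2407; Pr[genuine code bug | test failure, flaky test harness] ≈ 0.1817

P(test failure) = 0.04×0.85×0.45 + 0.62×0.85×0.55 + 0.48×0.15×0.45 + 0.78×0.15×0.55 = 0.015300 + 0.289850 + 0.032400 + 0.064350 = 0.401900
Restricting to configurations with genuine code bug present: 0.032400 + 0.064350 = 0.096750.
P(genuine code bug | test failure) = 0.096750 / 0.401900 ≈ 0.2407

With the extra evidence:
Sum P(test failure|·) weighted by the priors over both values of genuine code bug:
  P(test failure | flaky test harness) = 0.62·0.85 + 0.78·0.15
        = 0.527000 + 0.117000 = 0.644000
Keeping only the genuine code bug-present terms gives 0.117000, so
  P(genuine code bug | test failure, flaky test harness) = 0.117000 / 0.644000 ≈ 0.1817
— flaky test harness explains away the evidence for genuine code bug.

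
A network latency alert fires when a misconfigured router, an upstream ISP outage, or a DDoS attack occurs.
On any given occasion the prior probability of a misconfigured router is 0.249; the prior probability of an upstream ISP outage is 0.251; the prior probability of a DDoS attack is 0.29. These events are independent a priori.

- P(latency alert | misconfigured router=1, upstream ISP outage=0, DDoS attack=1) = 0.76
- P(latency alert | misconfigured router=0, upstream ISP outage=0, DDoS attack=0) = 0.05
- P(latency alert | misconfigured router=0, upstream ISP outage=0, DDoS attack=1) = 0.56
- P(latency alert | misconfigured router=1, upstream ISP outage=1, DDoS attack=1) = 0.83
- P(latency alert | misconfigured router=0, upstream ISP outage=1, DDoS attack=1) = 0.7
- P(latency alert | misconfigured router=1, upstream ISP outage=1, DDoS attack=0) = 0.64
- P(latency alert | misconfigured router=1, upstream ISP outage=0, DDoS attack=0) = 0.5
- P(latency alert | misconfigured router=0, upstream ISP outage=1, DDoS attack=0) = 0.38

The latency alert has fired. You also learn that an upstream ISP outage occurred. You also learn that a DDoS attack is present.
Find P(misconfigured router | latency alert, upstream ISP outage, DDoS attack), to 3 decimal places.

P(misconfigured router | latency alert, upstream ISP outage, DDoS attack) ≈ 0.282

P(latency alert | upstream ISP outage, DDoS attack) = 0.7*0.751 + 0.83*0.249 = 0.525700 + 0.206670 = 0.732370
Restricting to configurations with misconfigured router present: 0.83*0.249 = 0.206670.
So P(misconfigured router | latency alert, upstream ISP outage, DDoS attack) = 0.206670/0.732370 ≈ 0.282.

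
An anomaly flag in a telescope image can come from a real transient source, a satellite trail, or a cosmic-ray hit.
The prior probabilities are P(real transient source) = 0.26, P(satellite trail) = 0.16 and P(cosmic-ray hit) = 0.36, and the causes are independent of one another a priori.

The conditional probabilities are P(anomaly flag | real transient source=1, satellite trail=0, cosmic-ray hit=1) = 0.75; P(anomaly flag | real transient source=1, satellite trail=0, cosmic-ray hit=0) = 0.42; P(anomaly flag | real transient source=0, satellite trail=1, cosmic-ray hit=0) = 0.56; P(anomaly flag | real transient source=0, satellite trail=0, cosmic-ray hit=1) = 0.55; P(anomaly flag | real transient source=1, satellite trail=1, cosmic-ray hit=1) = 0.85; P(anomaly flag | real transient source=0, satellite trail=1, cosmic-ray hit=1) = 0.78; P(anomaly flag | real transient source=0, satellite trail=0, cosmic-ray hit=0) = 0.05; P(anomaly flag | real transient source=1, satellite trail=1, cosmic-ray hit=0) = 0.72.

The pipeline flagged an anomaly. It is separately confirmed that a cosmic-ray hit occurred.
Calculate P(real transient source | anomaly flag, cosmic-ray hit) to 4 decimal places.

P(real transient source | anomaly flag, cosmic-ray hit) ≈ 0.3144

By total probability over the 4 (real transient source, satellite trail) configurations:
  P(anomaly flag | cosmic-ray hit) = 0.55·0.74·0.84 + 0.78·0.74·0.16 + 0.75·0.26·0.84 + 0.85·0.26·0.16
        = 0.341880 + 0.092352 + 0.163800 + 0.035360 = 0.633392
Keeping only the real transient source-present terms gives 0.199160, so
  P(real transient source | anomaly flag, cosmic-ray hit) = 0.199160 / 0.633392 ≈ 0.3144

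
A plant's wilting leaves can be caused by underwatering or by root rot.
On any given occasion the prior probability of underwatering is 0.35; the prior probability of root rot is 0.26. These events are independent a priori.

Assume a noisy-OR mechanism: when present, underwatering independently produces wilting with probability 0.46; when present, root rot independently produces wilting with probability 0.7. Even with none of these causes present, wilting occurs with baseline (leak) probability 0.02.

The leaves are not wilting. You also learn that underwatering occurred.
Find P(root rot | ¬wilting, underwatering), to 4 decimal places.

P(root rot | ¬wilting, underwatering) ≈ 0.0954

Under noisy-OR, P(wilting | causes) = 1 − (1−0.02)·∏(1−qᵢ) over the active causes.
Numerator (weight on configurations with root rot): 0.15876×0.26 = 0.041278
The normalizing constant is 0.5292×0.74 + 0.15876×0.26 = 0.432886
P(root rot | ¬wilting, underwatering) = 0.041278/0.432886 ≈ 0.0954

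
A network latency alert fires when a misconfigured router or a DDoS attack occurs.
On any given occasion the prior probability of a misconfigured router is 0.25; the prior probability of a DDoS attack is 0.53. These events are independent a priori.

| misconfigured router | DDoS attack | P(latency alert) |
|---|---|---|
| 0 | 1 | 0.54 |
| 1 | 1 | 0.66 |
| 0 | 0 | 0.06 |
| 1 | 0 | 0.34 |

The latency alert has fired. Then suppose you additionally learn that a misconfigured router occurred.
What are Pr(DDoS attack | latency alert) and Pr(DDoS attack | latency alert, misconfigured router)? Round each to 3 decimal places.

Pr(DDoS attack | latency alert) ≈ 0.832; Pr(DDoS attack | latency alert, misconfigured router) ≈ 0.686

By total probability over the 4 (misconfigured router, DDoS attack) configurations:
  P(latency alert) = 0.06·0.75·0.47 + 0.54·0.75·0.53 + 0.34·0.25·0.47 + 0.66·0.25·0.53
        = 0.021150 + 0.214650 + 0.039950 + 0.087450 = 0.363200
Configurations with DDoS attack contribute 0.302100, so
  P(DDoS attack | latency alert) = 0.302100 / 0.363200 ≈ 0.832

Now condition on the additional information:
P(latency alert | misconfigured router) = 0.34*0.47 + 0.66*0.53 = 0.159800 + 0.349800 = 0.509600
Restricting to configurations with DDoS attack present: 0.66*0.53 = 0.349800.
P(DDoS attack | latency alert, misconfigured router) = 0.349800 / 0.509600 ≈ 0.686
— misconfigured router explains away the evidence for DDoS attack.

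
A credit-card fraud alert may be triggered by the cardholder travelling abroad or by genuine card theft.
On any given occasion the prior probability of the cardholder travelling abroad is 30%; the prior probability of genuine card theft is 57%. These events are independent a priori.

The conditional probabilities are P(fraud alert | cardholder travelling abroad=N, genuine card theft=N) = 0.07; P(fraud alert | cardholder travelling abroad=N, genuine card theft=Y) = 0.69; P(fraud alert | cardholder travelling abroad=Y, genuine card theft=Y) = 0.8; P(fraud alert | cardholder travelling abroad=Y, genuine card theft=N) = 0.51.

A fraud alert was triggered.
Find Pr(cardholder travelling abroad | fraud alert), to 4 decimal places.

Pr(cardholder travelling abroad | fraud alert) ≈ 0.4060

Weight on cardholder travelling abroad=true, given the evidence: 0.065790 + 0.136800 = 0.202590
Normalizer over all consistent configurations: 0.07*0.7*0.43 + 0.69*0.7*0.57 + 0.51*0.3*0.43 + 0.8*0.3*0.57 = 0.498970
Posterior = 0.202590 / 0.498970 ≈ 0.4060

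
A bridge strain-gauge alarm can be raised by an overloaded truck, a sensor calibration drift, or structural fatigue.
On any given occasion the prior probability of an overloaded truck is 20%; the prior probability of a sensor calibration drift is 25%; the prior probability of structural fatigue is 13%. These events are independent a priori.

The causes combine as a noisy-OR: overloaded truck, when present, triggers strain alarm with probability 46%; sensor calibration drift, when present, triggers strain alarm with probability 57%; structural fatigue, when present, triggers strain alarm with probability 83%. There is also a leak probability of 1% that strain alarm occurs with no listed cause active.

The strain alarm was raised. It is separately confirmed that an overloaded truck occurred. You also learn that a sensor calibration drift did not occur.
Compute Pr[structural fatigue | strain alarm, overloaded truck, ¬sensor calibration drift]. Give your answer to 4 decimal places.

Pr[structural fatigue | strain alarm, overloaded truck, ¬sensor calibration drift] ≈ 0.2259

Under noisy-OR, P(strain alarm | causes) = 1 − (1−0.01)·∏(1−qᵢ) over the active causes.
P(strain alarm | overloaded truck, ¬sensor calibration drift) = 0.4654·0.87 + 0.909118·0.13 = 0.404898 + 0.118185 = 0.523083
The structural fatigue-present share is 0.909118·0.13 = 0.118185.
P(structural fatigue | strain alarm, overloaded truck, ¬sensor calibration drift) = 0.118185 / 0.523083 ≈ 0.2259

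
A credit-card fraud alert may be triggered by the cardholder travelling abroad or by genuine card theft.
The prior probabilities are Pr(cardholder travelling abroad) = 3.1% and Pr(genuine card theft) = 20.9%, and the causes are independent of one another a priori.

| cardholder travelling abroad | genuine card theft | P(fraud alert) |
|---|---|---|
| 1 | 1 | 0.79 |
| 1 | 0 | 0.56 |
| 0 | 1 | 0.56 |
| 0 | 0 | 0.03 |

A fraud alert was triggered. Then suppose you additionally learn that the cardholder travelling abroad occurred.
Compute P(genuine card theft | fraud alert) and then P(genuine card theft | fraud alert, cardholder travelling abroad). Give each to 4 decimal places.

P(genuine card theft | fraud alert) ≈ 0.7634; P(genuine card theft | fraud alert, cardholder travelling abroad) ≈ 0.2715

P(fraud alert) = 0.03×0.969×0.791 + 0.56×0.969×0.209 + 0.56×0.031×0.791 + 0.79×0.031×0.209 = 0.022994 + 0.113412 + 0.013732 + 0.005118 = 0.155256
Restricting to configurations with genuine card theft present: 0.113412 + 0.005118 = 0.118530.
Hence the posterior is 0.118530/0.155256 ≈ 0.7634.

With the extra evidence:
For the numerator, keep only genuine card theft=true terms: 0.79·0.209 = 0.165110
The normalizing constant is 0.56·0.791 + 0.79·0.209 = 0.608070
Posterior = 0.165110 / 0.608070 ≈ 0.2715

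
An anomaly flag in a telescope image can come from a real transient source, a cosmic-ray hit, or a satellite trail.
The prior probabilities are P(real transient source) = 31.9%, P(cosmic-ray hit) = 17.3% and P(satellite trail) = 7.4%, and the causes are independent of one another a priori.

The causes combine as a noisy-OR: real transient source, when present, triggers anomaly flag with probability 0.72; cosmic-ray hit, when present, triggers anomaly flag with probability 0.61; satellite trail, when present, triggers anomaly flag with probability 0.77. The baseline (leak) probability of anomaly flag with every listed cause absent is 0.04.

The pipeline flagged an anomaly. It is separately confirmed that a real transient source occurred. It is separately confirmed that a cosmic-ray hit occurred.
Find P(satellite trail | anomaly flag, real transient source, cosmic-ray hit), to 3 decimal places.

Under noisy-OR, P(anomaly flag | causes) = 1 − (1−0.04)·∏(1−qᵢ) over the active causes.
Numerator (weight on configurations with satellite trail): 0.975889·0.074 = 0.072216
Normalizer over all consistent configurations: 0.895168·0.926 + 0.975889·0.074 = 0.901142
P(satellite trail | anomaly flag, real transient source, cosmic-ray hit) = 0.072216/0.901142 ≈ 0.080

P(satellite trail | anomaly flag, real transient source, cosmic-ray hit) ≈ 0.080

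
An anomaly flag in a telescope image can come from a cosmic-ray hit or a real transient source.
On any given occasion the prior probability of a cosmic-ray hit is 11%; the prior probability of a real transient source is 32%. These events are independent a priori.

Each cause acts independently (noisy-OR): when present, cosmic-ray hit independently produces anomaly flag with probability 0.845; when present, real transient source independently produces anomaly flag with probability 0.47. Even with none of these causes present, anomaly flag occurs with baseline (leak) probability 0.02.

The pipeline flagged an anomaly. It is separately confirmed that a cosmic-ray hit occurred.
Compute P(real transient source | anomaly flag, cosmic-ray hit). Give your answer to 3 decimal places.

Under noisy-OR, P(anomaly flag | causes) = 1 − (1−0.02)·∏(1−qᵢ) over the active causes.
Enumerate both values of real transient source and weight by the priors:
  P(anomaly flag | cosmic-ray hit) = 0.8481·0.68 + 0.919493·0.32
        = 0.576708 + 0.294238 = 0.870946
Configurations with real transient source contribute 0.294238, so
  P(real transient source | anomaly flag, cosmic-ray hit) = 0.294238 / 0.870946 ≈ 0.338

P(real transient source | anomaly flag, cosmic-ray hit) ≈ 0.338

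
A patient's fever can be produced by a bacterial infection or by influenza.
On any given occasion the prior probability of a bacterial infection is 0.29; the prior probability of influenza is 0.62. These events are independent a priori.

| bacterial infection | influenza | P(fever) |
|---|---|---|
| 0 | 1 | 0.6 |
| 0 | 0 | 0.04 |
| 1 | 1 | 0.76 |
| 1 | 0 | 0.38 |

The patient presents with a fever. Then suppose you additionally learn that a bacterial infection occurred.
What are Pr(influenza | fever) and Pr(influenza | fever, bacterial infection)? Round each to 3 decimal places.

Pr(influenza | fever) ≈ 0.884; Pr(influenza | fever, bacterial infection) ≈ 0.765

Sum P(fever|·) weighted by the priors over the 4 (bacterial infection, influenza) configurations:
  P(fever) = 0.04·0.71·0.38 + 0.6·0.71·0.62 + 0.38·0.29·0.38 + 0.76·0.29·0.62
        = 0.010792 + 0.264120 + 0.041876 + 0.136648 = 0.453436
Configurations with influenza contribute 0.400768, so
  P(influenza | fever) = 0.400768 / 0.453436 ≈ 0.884

Now condition on the additional information:
P(fever | bacterial infection) = 0.38·0.38 + 0.76·0.62 = 0.144400 + 0.471200 = 0.615600
The influenza-present share is 0.76·0.62 = 0.471200.
So P(influenza | fever, bacterial infection) = 0.471200/0.615600 ≈ 0.765.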